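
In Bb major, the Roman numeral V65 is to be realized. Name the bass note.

V in Bb major has root F; the chord is F-A-C-Eb.
The figure 65 means first inversion — the third is in the bass.

A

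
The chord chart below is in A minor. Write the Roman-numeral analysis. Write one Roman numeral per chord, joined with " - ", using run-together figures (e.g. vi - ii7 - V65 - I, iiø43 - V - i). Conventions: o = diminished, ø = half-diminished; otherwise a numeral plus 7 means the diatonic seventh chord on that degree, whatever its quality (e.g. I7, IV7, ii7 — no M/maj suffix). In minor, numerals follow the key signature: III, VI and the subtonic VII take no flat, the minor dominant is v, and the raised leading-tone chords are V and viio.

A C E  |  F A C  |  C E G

i - VI - III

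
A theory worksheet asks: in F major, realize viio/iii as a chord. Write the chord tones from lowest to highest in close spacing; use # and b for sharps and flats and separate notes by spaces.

The slash marks an applied leading-tone chord: viio of iii. In F major, iii is A, so the leading tone to it is G#, a half step below.
Building a diminished triad on G# gives G#-B-D.

G# B D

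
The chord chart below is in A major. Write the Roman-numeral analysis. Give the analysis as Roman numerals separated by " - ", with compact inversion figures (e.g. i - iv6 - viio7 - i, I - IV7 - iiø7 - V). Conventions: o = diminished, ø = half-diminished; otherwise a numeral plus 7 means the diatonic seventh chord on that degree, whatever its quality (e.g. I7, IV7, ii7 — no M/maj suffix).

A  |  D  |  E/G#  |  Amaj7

I - IV - V6 - I7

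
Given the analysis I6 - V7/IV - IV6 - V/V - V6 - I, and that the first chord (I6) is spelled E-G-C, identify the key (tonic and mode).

The chord C/E is a major triad rooted on C; its label is I6.
If C is scale degree 1 and the mode makes that degree carry a major triad, the tonic is C and the mode is major.

C major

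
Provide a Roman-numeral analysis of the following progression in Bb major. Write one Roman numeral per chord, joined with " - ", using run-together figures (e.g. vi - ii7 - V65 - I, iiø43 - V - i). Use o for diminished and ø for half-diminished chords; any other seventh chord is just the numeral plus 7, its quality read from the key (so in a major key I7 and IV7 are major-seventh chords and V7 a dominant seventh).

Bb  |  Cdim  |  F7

I - iio - V7

Bb: root Bb is the tonic; major triad there is I.
Cdim: diminished triad on C — chromatic; iio (borrowed from the parallel minor).
F7 has root F, degree 5 in Bb major, so V7.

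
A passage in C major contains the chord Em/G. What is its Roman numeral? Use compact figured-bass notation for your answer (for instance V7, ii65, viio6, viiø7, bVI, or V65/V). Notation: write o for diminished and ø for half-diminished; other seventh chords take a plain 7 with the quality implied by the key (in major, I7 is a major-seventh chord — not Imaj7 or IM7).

iii6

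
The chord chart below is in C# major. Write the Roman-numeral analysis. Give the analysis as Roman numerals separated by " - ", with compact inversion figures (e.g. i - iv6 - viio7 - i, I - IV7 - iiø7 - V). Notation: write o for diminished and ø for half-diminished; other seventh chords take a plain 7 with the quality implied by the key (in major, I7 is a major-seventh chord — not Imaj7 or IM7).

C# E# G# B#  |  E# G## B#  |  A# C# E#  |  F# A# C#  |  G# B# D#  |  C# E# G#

I7 - V/vi - vi - IV - V - I

C#-E#-G#-B#: root C# is the tonic; major seventh chord there is I7.
E#-G##-B#: a major triad on E#, the applied dominant of vi → V/vi.
A#-C#-E#: root A# is the submediant; minor triad there is vi.
F#-A#-C#: root F# is the subdominant; major triad there is IV.
G#-B#-D#: root G# is the dominant; major triad there is V.
C#-E#-G# has root C#, degree 1 in C# major, so I.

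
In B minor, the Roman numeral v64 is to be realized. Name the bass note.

C#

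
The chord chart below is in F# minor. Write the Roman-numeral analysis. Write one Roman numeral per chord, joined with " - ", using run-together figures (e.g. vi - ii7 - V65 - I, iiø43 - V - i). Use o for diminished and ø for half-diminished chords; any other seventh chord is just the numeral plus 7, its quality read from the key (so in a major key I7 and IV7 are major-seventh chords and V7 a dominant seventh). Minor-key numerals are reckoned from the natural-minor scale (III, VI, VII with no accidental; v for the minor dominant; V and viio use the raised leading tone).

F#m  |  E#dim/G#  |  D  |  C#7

F#m has root F#, degree 1 in F# minor, so i.
E#dim/G#: diminished triad on E# = scale degree 7 → viio6.
D has root D, degree 6 in F# minor, so VI.
C#7: root C# is the dominant; dominant seventh chord there is V7.

i - viio6 - VI - V7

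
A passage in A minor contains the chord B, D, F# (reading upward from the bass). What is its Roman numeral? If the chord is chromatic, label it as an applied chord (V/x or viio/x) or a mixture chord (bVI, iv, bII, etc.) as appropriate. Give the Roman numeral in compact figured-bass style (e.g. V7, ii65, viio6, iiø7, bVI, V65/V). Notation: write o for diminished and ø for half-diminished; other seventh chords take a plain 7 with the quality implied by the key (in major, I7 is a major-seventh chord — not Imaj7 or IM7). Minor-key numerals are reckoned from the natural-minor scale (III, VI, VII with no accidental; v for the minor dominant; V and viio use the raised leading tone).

The pitches B-D-F# form a minor triad rooted on B.
B is the second degree of A minor. This is the minor supertonic, borrowed from the parallel major (the Dorian ii).

ii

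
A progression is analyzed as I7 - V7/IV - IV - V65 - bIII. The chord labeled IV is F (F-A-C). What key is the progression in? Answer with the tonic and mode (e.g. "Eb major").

C major

The chord F is a major triad rooted on F; its label is IV.
Counting down 3 scale steps from F places the tonic on C; a major triad on degree 4 is diatonic only in major.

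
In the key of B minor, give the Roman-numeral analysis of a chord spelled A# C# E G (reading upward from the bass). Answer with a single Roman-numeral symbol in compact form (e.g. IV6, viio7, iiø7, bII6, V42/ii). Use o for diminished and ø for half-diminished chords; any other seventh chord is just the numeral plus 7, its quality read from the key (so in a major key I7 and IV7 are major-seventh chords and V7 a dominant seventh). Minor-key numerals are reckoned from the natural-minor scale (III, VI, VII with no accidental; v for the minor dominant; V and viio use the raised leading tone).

The pitches A#-C#-E-G form a fully diminished seventh chord rooted on A#.
A# is scale degree 7 in B minor, and a fully diminished seventh chord on that degree is written viio7.

viio7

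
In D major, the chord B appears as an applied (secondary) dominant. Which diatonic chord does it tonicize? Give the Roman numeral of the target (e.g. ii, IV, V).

The chord is a major triad on B.
A dominant resolves down a perfect fifth: B → E. In D major, E is scale degree 2, i.e. ii.

ii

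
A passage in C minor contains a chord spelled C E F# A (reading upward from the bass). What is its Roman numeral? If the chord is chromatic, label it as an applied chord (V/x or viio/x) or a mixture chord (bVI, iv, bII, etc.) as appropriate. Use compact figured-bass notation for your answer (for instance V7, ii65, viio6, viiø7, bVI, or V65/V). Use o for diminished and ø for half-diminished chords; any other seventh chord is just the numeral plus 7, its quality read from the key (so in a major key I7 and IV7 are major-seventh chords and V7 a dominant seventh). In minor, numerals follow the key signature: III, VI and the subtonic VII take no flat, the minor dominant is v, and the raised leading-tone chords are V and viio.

viiø43/V

Stacked in thirds the chord is F#-A-C-E: a half-diminished seventh chord on F#.
F# sits a half step below G (V in C minor); a diminished chord there is the applied leading-tone chord of V.
With C in the bass the chord is in second inversion, so the figured bass is 43.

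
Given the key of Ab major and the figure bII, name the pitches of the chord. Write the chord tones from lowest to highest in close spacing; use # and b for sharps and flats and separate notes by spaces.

Bbb Db Fb

bII is the Neapolitan chord — a major triad on the lowered second degree. In Ab major that root is Bbb.
So the chord is Bbb-Db-Fb, a major triad.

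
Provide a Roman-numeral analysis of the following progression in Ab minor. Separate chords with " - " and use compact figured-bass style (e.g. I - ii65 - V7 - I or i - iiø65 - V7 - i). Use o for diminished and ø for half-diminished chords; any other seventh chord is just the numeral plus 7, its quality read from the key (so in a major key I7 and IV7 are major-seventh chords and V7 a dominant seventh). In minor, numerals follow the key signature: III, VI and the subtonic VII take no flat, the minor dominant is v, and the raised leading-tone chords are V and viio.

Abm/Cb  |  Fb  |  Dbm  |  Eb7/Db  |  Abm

i6 - VI - iv - V42 - i

Abm/Cb: minor triad on Ab = scale degree 1 → i6.
Fb: major triad on Fb = scale degree 6 → VI.
Dbm has root Db, degree 4 in Ab minor, so iv.
Eb7/Db: root Eb is the dominant; dominant seventh chord there is V42.
Abm has root Ab, degree 1 in Ab minor, so i.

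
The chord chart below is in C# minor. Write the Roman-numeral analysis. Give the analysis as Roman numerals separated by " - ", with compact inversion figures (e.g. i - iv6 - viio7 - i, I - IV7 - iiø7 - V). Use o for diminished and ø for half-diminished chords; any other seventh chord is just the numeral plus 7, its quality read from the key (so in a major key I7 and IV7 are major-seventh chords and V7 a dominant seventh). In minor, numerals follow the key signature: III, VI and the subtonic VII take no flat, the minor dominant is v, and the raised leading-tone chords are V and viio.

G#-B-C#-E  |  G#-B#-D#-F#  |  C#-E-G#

G#-B-C#-E: minor seventh chord on C# = scale degree 1 → i43.
G#-B#-D#-F#: dominant seventh chord on G# = scale degree 5 → V7.
C#-E-G# has root C#, degree 1 in C# minor, so i.

i43 - V7 - i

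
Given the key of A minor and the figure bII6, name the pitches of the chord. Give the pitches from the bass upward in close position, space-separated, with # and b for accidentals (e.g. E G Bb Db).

bII6 is the Neapolitan sixth — a major triad on the lowered second degree, here in its customary first inversion. In A minor that root is Bb.
So the chord is Bb-D-F, a major triad.
With the 6 figure the chord is in first inversion; from the bass D upward in close position it reads D-F-Bb.

D F Bb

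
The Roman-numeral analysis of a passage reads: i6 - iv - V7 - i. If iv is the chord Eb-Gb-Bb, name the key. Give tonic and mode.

Bb minor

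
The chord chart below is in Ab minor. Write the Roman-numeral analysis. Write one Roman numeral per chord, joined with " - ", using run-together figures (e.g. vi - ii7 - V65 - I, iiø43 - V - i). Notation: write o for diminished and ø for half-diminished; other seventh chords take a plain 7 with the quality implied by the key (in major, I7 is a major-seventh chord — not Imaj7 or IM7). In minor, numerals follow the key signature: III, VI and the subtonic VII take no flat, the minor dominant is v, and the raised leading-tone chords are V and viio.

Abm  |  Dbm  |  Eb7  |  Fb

i - iv - V7 - VI

Abm: root Ab is the tonic; minor triad there is i.
Dbm: minor triad on Db = scale degree 4 → iv.
Eb7: dominant seventh chord on Eb = scale degree 5 → V7.
Fb: major triad on Fb = scale degree 6 → VI.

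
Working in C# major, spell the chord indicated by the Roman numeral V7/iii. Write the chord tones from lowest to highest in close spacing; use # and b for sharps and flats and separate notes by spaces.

B# D## F## A#

V7/iii is a secondary dominant — the dominant seventh of iii. iii in C# major is E#, so the applied chord's root is B#, a perfect fifth above.
Building a dominant seventh chord on B# gives B#-D##-F##-A#.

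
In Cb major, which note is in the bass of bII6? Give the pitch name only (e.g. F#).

Fb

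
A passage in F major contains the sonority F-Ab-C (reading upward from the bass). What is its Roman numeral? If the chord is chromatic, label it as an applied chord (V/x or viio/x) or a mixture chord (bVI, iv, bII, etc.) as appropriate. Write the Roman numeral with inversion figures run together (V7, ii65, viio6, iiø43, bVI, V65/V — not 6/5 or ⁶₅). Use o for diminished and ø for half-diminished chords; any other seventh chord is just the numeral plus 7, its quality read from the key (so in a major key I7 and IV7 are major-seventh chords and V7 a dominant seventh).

i

Stacked in thirds the chord is F-Ab-C: a minor triad on F.
F is the first degree of F major. This is the minor tonic, borrowed from the parallel minor.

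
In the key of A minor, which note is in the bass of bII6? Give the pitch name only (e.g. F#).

bII in A minor has root Bb; the chord is Bb-D-F.
The figure 6 means first inversion — the third is in the bass.

D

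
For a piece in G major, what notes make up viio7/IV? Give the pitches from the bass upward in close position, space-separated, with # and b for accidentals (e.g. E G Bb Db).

B D F Ab

viio7/IV is a secondary leading-tone chord. The target IV is C in G major; the applied chord is rooted a semitone below, on B.
Building a fully diminished seventh chord on B gives B-D-F-Ab.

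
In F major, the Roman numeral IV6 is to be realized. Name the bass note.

IV in F major has root Bb; the chord is Bb-D-F.
The figure 6 means first inversion — the third is in the bass.

D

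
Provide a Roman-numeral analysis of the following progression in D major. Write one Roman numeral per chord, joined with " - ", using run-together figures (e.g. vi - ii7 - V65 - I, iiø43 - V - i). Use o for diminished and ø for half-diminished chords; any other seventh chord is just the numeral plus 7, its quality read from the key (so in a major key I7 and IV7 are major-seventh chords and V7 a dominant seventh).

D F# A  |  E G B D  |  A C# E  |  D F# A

D-F#-A: major triad on D = scale degree 1 → I.
E-G-B-D has root E, degree 2 in D major, so ii7.
A-C#-E: major triad on A = scale degree 5 → V.
D-F#-A: root D is the tonic; major triad there is I.

I - ii7 - V - I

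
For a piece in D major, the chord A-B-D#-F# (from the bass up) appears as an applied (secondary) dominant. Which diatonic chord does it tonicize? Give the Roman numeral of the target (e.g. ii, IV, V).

ii

The chord is a dominant seventh chord on B.
A dominant resolves down a perfect fifth: B → E. In D major, E is scale degree 2, i.e. ii.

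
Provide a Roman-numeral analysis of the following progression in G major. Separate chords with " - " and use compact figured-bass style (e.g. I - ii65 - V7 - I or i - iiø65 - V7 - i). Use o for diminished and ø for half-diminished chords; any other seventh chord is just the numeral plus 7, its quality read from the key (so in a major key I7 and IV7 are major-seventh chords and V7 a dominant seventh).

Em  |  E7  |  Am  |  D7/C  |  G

Em: root E is the submediant; minor triad there is vi.
E7: chromatic; E is V of ii, so V7/ii.
Am: minor triad on A = scale degree 2 → ii.
D7/C has root D, degree 5 in G major, so V42.
G has root G, degree 1 in G major, so I.

vi - V7/ii - ii - V42 - I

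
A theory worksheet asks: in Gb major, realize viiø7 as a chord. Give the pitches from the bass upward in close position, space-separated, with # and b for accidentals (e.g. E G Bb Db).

In Gb major, scale degree 7 is F, and the diatonic chord built there is a half-diminished seventh chord.
That chord is spelled F-Ab-Cb-Eb.

F Ab Cb Eb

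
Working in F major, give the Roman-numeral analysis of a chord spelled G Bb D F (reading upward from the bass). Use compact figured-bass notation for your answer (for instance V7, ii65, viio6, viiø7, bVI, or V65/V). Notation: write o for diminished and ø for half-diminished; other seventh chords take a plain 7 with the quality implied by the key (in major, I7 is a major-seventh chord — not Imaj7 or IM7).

The pitches G-Bb-D-F form a minor seventh chord rooted on G.
In F major, G is the supertonic; the diatonic minor seventh chord there is ii7.

ii7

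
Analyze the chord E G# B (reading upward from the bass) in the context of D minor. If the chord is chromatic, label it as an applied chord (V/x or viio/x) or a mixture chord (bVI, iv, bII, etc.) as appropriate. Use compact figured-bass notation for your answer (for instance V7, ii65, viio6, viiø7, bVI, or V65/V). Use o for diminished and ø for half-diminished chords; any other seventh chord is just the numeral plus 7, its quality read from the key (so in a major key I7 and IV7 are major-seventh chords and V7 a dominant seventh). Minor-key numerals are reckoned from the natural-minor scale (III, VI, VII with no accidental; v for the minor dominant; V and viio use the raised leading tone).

Stacked in thirds the chord is E-G#-B: a major triad on E.
E is not a diatonic chord root with this quality in D minor, but it lies a perfect fifth above A (V), so the chord functions as an applied dominant of V.

V/V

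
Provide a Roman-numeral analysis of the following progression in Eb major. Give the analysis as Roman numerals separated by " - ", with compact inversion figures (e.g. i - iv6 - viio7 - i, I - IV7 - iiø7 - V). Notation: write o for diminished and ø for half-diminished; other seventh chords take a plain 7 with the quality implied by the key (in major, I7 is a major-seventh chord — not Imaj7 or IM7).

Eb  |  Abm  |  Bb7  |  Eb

I - iv - V7 - I

Eb: root Eb is the tonic; major triad there is I.
Abm: minor triad on Ab — chromatic; iv (borrowed from the parallel minor).
Bb7: root Bb is the dominant; dominant seventh chord there is V7.
Eb has root Eb, degree 1 in Eb major, so I.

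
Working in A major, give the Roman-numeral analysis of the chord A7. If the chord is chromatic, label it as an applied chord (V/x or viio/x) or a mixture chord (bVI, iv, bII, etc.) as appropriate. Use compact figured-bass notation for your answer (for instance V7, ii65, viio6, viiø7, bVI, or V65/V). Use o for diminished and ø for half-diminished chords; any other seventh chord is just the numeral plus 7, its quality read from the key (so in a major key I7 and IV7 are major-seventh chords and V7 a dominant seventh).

Stacked in thirds the chord is A-C#-E-G: a dominant seventh chord on A.
A is not a diatonic chord root with this quality in A major, but it lies a perfect fifth above D (IV), so the chord functions as an applied dominant of IV.

V7/IV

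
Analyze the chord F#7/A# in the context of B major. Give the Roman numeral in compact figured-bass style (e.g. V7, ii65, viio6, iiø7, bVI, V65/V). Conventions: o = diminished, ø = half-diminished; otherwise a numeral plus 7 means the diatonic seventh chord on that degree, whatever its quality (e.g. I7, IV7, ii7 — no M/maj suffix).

V65

The pitches F#-A#-C#-E form a dominant seventh chord rooted on F#.
F# is scale degree 5 in B major, and a dominant seventh chord on that degree is written V7.
With A# in the bass the chord is in first inversion, so the figured bass is 65.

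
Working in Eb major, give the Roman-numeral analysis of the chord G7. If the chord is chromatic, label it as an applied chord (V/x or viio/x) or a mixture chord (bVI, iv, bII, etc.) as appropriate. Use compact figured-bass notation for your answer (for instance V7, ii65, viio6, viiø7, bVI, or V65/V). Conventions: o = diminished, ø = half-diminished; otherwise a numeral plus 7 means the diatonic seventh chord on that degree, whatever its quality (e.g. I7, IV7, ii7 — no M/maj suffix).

The pitches G-B-D-F form a dominant seventh chord rooted on G.
G is not a diatonic chord root with this quality in Eb major, but it lies a perfect fifth above C (vi), so the chord functions as an applied dominant of vi.

V7/vi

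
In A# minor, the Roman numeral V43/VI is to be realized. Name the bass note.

The applied chord V43/VI is rooted on C#: C#-E#-G#-B.
The figure 43 means second inversion — the fifth is in the bass.

G#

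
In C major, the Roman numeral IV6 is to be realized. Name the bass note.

IV in C major has root F; the chord is F-A-C.
The figure 6 means first inversion — the third is in the bass.

A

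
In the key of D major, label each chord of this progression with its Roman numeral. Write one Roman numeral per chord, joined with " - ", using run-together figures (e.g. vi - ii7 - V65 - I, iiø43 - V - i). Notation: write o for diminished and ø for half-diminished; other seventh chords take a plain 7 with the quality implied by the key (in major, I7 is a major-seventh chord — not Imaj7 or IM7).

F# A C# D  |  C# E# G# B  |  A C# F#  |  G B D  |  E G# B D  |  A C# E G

F#-A-C#-D has root D, degree 1 in D major, so I65.
C#-E#-G#-B: chromatic; C# is V of iii, so V7/iii.
A-C#-F#: root F# is the mediant; minor triad there is iii6.
G-B-D has root G, degree 4 in D major, so IV.
E-G#-B-D: chromatic; E is V of V, so V7/V.
A-C#-E-G: root A is the dominant; dominant seventh chord there is V7.

I65 - V7/iii - iii6 - IV - V7/V - V7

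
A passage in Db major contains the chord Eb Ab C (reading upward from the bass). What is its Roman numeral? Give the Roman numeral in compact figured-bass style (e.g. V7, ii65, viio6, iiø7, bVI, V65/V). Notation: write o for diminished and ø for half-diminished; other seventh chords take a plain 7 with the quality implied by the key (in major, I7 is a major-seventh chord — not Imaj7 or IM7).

V64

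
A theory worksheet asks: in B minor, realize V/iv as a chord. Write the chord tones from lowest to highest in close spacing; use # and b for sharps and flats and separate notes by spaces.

The slash means an applied dominant: we want the dominant of iv. In B minor, iv is E minor, and its dominant is built on B.
Building a major triad on B gives B-D#-F#.

B D# F#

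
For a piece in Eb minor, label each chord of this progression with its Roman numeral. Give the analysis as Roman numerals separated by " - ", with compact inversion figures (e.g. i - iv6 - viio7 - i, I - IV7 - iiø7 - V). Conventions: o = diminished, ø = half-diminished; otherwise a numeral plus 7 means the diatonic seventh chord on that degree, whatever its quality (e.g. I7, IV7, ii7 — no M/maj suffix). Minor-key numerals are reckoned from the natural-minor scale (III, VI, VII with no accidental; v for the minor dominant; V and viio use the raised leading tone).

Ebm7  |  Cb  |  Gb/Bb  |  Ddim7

i7 - VI - III6 - viio7

Ebm7 has root Eb, degree 1 in Eb minor, so i7.
Cb: major triad on Cb = scale degree 6 → VI.
Gb/Bb: major triad on Gb = scale degree 3 → III6.
Ddim7: root D is the leading tone; fully diminished seventh chord there is viio7.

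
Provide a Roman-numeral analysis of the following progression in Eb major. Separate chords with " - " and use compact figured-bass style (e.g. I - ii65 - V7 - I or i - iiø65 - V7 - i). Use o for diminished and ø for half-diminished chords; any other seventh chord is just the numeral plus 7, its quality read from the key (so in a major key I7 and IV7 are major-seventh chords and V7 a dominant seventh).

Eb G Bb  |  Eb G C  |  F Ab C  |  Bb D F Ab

Eb-G-Bb has root Eb, degree 1 in Eb major, so I.
Eb-G-C: minor triad on C = scale degree 6 → vi6.
F-Ab-C has root F, degree 2 in Eb major, so ii.
Bb-D-F-Ab has root Bb, degree 5 in Eb major, so V7.

I - vi6 - ii - V7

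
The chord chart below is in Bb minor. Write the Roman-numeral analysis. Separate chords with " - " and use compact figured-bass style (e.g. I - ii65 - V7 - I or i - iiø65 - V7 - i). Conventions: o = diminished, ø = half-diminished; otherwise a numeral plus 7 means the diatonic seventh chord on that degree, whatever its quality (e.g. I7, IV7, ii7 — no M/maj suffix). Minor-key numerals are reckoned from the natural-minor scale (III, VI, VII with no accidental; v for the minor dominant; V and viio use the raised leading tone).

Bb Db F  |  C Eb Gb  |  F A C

Bb-Db-F: minor triad on Bb = scale degree 1 → i.
C-Eb-Gb has root C, degree 2 in Bb minor, so iio.
F-A-C: major triad on F = scale degree 5 → V.

i - iio - V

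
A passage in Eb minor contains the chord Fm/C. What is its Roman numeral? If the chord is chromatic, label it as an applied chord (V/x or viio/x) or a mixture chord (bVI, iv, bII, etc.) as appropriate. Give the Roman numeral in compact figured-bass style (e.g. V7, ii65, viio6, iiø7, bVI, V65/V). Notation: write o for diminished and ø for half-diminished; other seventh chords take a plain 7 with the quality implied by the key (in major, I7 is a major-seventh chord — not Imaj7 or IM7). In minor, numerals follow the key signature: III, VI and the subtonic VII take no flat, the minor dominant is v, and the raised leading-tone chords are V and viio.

The pitches F-Ab-C form a minor triad rooted on F.
F is the second degree of Eb minor. This is the minor supertonic, borrowed from the parallel major (the Dorian ii).
With C in the bass the chord is in second inversion, so the figured bass is 64.

ii64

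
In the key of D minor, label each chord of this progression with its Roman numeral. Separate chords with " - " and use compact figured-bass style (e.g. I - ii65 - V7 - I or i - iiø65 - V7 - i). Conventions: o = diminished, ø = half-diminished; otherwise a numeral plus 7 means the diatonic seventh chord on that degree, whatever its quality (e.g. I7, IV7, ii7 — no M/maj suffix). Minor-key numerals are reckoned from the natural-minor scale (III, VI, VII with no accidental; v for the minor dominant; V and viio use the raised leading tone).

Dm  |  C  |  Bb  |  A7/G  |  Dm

i - VII - VI - V42 - i

Dm: minor triad on D = scale degree 1 → i.
C: root C is the subtonic; major triad there is VII.
Bb: major triad on Bb = scale degree 6 → VI.
A7/G has root A, degree 5 in D minor, so V42.
Dm has root D, degree 1 in D minor, so i.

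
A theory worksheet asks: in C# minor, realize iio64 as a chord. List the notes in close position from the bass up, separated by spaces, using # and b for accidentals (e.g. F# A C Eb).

A D# F#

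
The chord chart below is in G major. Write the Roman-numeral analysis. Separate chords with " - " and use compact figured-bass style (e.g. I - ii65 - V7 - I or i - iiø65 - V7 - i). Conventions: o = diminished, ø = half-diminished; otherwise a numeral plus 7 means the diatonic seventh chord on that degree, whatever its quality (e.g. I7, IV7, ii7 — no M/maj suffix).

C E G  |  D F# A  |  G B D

IV - V - I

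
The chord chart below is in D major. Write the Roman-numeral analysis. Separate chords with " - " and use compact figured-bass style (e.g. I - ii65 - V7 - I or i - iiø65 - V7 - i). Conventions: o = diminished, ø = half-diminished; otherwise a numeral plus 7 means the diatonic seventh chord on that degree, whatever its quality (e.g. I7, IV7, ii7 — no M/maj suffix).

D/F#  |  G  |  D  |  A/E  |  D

D/F# has root D, degree 1 in D major, so I6.
G: major triad on G = scale degree 4 → IV.
D: major triad on D = scale degree 1 → I.
A/E: root A is the dominant; major triad there is V64.
D: major triad on D = scale degree 1 → I.

I6 - IV - I - V64 - I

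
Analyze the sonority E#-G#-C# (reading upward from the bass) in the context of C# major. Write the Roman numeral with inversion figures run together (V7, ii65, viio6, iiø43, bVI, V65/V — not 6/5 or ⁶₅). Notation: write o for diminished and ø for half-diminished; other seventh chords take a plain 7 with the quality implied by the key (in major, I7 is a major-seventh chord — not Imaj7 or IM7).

I6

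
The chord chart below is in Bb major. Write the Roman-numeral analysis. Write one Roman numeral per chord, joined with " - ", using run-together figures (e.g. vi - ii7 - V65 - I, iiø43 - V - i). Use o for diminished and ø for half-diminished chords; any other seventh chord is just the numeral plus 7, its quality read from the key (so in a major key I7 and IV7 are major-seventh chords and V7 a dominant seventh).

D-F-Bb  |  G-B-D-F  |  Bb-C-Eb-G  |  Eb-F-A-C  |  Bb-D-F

D-F-Bb has root Bb, degree 1 in Bb major, so I6.
G-B-D-F: a dominant seventh chord on G, the applied dominant of ii → V7/ii.
Bb-C-Eb-G: root C is the supertonic; minor seventh chord there is ii42.
Eb-F-A-C: dominant seventh chord on F = scale degree 5 → V42.
Bb-D-F has root Bb, degree 1 in Bb major, so I.

I6 - V7/ii - ii42 - V42 - I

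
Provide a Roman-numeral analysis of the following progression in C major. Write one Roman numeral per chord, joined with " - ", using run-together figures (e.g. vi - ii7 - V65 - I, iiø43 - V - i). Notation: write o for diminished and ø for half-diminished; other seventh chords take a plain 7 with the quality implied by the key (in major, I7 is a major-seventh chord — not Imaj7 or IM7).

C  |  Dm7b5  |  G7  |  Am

C: major triad on C = scale degree 1 → I.
Dm7b5: D with this quality isn't in the key; it's iiø7, borrowed from the parallel minor.
G7: dominant seventh chord on G = scale degree 5 → V7.
Am has root A, degree 6 in C major, so vi.

I - iiø7 - V7 - vi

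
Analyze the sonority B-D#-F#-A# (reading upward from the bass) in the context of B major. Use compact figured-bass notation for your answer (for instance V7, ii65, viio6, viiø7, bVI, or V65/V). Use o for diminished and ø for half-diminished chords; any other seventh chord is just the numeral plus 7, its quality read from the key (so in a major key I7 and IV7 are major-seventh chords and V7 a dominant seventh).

The pitches B-D#-F#-A# form a major seventh chord rooted on B.
B is scale degree 1 in B major, and a major seventh chord on that degree is written I7.

I7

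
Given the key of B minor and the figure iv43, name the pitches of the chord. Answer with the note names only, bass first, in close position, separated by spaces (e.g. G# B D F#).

In B minor, the subdominant is E, and the diatonic chord built there is a minor seventh chord.
That chord is spelled E-G-B-D.
The figured bass 43 indicates second inversion, placing the fifth (B) in the bass: B-D-E-G.

B D E G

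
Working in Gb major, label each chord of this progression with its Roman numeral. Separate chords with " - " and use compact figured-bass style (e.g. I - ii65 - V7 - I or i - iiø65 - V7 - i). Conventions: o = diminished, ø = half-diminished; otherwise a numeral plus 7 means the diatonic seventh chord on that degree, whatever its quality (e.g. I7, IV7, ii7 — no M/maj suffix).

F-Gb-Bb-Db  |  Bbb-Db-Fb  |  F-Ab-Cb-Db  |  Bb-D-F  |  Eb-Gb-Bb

F-Gb-Bb-Db has root Gb, degree 1 in Gb major, so I42.
Bbb-Db-Fb: major triad on Bbb — chromatic; bIII (borrowed from the parallel minor).
F-Ab-Cb-Db has root Db, degree 5 in Gb major, so V65.
Bb-D-F: a major triad on Bb, the applied dominant of vi → V/vi.
Eb-Gb-Bb: root Eb is the submediant; minor triad there is vi.

I42 - bIII - V65 - V/vi - vi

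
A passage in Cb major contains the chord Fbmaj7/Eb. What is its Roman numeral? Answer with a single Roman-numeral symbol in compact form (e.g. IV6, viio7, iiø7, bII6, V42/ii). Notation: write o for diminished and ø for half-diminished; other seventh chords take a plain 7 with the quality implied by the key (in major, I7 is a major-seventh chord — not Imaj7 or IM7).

The pitches Fb-Ab-Cb-Eb form a major seventh chord rooted on Fb.
Fb is scale degree 4 in Cb major, and a major seventh chord on that degree is written IV7.
With Eb in the bass the chord is in third inversion, so the figured bass is 42.

IV42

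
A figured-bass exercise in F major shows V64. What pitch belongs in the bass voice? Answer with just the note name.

G

V in F major has root C; the chord is C-E-G.
The figure 64 means second inversion — the fifth is in the bass.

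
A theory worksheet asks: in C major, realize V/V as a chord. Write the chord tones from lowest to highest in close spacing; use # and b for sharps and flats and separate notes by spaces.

V/V is a secondary dominant — the dominant triad of V. V in C major is G, so the applied chord's root is D, a perfect fifth above.
Building a major triad on D gives D-F#-A.

D F# A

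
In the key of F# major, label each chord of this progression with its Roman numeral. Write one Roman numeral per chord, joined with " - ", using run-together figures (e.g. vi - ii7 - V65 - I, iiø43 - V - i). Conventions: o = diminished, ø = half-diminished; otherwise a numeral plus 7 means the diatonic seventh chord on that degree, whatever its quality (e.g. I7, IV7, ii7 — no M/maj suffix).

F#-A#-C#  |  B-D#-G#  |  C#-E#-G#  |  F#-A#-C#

F#-A#-C#: major triad on F# = scale degree 1 → I.
B-D#-G#: root G# is the supertonic; minor triad there is ii6.
C#-E#-G#: major triad on C# = scale degree 5 → V.
F#-A#-C# has root F#, degree 1 in F# major, so I.

I - ii6 - V - I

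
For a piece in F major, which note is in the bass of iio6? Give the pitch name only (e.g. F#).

iio in F major has root G; the chord is G-Bb-Db.
The figure 6 means first inversion — the third is in the bass.

Bb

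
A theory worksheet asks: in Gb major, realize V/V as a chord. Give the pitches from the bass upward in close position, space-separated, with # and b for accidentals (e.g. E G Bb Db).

The slash means an applied dominant: we want the dominant of V. In Gb major, V is Db major, and its dominant is built on Ab.
Building a major triad on Ab gives Ab-C-Eb.

Ab C Eb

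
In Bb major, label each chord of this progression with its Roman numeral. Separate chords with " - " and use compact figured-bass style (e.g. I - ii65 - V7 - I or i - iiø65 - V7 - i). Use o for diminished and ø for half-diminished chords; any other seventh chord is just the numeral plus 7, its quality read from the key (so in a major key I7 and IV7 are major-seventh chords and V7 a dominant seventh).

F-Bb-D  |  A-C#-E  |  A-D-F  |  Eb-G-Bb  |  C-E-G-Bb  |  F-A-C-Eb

I64 - V/iii - iii64 - IV - V7/V - V7

F-Bb-D has root Bb, degree 1 in Bb major, so I64.
A-C#-E: a major triad on A, the applied dominant of iii → V/iii.
A-D-F: root D is the mediant; minor triad there is iii64.
Eb-G-Bb: major triad on Eb = scale degree 4 → IV.
C-E-G-Bb: chromatic; C is V of V, so V7/V.
F-A-C-Eb: dominant seventh chord on F = scale degree 5 → V7.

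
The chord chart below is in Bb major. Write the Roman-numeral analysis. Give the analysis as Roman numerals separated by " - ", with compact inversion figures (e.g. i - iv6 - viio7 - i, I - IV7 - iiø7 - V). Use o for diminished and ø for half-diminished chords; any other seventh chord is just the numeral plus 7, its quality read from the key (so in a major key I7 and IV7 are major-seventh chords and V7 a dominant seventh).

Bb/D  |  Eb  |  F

I6 - IV - V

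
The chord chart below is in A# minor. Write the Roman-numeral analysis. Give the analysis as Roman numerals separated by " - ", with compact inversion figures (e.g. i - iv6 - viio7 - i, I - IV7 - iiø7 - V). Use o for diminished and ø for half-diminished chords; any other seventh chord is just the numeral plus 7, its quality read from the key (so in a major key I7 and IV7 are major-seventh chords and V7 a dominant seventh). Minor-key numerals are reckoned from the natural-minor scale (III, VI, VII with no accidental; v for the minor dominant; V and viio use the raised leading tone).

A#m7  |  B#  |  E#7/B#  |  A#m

i7 - V/V - V43 - i

A#m7 has root A#, degree 1 in A# minor, so i7.
B#: chromatic; B# is V of V, so V/V.
E#7/B#: dominant seventh chord on E# = scale degree 5 → V43.
A#m has root A#, degree 1 in A# minor, so i.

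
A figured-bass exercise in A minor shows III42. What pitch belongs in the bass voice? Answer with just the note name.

B

III in A minor has root C; the chord is C-E-G-B.
The figure 42 means third inversion — the seventh is in the bass.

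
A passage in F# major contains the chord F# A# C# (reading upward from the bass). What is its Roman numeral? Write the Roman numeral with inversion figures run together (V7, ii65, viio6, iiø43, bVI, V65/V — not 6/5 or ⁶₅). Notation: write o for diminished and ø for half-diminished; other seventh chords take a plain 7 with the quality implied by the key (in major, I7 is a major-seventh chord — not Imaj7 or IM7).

I

The pitches F#-A#-C# form a major triad rooted on F#.
F# is scale degree 1 in F# major, and a major triad on that degree is written I.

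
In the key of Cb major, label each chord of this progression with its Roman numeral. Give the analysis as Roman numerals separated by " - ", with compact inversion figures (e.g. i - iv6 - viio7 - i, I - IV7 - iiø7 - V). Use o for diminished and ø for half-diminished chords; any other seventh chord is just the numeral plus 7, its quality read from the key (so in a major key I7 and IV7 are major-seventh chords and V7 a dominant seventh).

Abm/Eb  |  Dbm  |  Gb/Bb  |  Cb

Abm/Eb: root Ab is the submediant; minor triad there is vi64.
Dbm has root Db, degree 2 in Cb major, so ii.
Gb/Bb: major triad on Gb = scale degree 5 → V6.
Cb has root Cb, degree 1 in Cb major, so I.

vi64 - ii - V6 - I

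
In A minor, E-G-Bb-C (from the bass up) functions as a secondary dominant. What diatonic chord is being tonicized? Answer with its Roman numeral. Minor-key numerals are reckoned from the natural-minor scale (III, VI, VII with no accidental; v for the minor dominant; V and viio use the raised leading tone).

VI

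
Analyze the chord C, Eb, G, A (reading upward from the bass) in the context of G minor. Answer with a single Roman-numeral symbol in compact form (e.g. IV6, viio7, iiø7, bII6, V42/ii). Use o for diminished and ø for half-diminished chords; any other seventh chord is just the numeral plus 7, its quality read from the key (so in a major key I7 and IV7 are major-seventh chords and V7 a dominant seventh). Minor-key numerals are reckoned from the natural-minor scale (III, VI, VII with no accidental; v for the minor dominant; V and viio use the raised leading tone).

iiø65

Stacked in thirds the chord is A-C-Eb-G: a half-diminished seventh chord on A.
In G minor, A is the supertonic; the diatonic half-diminished seventh chord there is iiø7.
With C in the bass the chord is in first inversion, so the figured bass is 65.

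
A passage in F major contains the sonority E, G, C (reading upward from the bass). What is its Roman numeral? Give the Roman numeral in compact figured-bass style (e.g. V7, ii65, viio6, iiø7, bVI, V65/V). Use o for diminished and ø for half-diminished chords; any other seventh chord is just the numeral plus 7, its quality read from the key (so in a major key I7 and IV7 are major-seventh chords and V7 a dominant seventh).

V6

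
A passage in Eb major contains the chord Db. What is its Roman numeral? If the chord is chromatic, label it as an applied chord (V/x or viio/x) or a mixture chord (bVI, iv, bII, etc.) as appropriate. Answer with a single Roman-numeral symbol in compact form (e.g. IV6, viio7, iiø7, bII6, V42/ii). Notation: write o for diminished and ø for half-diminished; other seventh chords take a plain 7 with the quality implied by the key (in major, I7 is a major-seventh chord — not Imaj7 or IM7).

bVII

Stacked in thirds the chord is Db-F-Ab: a major triad on Db.
Db is the lowered seventh degree of Eb major (diatonic 7 would be D). This is a major triad on the lowered seventh degree (the subtonic), borrowed from the parallel minor.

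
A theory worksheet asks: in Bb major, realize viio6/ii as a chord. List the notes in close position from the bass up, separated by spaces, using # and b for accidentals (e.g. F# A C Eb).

D F B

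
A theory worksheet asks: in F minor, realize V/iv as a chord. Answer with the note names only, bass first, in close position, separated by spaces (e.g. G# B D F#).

F A C

V/iv is a secondary dominant — the dominant triad of iv. iv in F minor is Bb, so the applied chord's root is F, a perfect fifth above.
Building a major triad on F gives F-A-C.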